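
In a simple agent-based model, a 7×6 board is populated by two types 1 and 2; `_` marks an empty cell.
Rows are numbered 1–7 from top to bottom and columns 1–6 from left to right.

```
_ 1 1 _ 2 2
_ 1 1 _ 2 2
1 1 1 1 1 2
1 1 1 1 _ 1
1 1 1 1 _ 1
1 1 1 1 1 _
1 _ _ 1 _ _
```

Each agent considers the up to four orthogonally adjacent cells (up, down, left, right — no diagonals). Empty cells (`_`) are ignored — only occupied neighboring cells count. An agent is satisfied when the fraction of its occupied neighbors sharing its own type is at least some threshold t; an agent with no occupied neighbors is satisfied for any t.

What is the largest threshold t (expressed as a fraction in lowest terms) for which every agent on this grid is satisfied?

1/3

Row 1: (1,2)1 2/2 · (1,3)1 2/2 · (1,5)2 2/2 · (1,6)2 2/2
Row 2: (2,2)1 3/3 · (2,3)1 3/3 · (2,5)2 2/3 · (2,6)2 3/3
Row 3: (3,1)1 2/2 · (3,2)1 4/4 · (3,3)1 4/4 · (3,4)1 3/3 · (3,5)1 1/3 · (3,6)2 1/3
Row 4: (4,1)1 3/3 · (4,2)1 4/4 · (4,3)1 4/4 · (4,4)1 3/3 · (4,6)1 1/2
Row 5: (5,1)1 3/3 · (5,2)1 4/4 · (5,3)1 4/4 · (5,4)1 3/3 · (5,6)1 1/1
Row 6: (6,1)1 3/3 · (6,2)1 3/3 · (6,3)1 3/3 · (6,4)1 4/4 · (6,5)1 1/1
Row 7: (7,1)1 1/1 · (7,4)1 1/1
The smallest same-type fraction is 1/3 at (3,5), which reduces to 1/3. Any threshold above that leaves this agent unsatisfied.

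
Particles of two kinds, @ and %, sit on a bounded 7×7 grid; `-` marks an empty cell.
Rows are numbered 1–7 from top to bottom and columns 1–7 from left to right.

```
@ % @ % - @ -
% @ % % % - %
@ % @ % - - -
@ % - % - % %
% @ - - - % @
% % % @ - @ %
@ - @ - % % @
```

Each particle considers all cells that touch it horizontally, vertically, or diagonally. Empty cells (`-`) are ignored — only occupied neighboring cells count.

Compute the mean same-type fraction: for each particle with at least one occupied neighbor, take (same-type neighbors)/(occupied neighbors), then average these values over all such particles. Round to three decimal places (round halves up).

0.410

Row 1: (1,1)@ 1/3 · (1,2)% 2/5 · (1,3)@ 1/5 · (1,4)% 3/4 · (1,6)@ 0/2
Row 2: (2,1)% 2/5 · (2,2)@ 4/8 · (2,3)% 5/8 · (2,4)% 4/6 · (2,5)% 3/4 · (2,7)% 0/1
Row 3: (3,1)@ 2/5 · (3,2)% 3/7 · (3,3)@ 1/7 · (3,4)% 4/5
Row 4: (4,1)@ 2/5 · (4,2)% 2/6 · (4,4)% 1/2 · (4,6)% 2/3 · (4,7)% 2/3
Row 5: (5,1)% 3/5 · (5,2)@ 1/6 · (5,6)% 3/5 · (5,7)@ 1/5
Row 6: (6,1)% 2/4 · (6,2)% 3/6 · (6,3)% 1/4 · (6,4)@ 1/3 · (6,6)@ 2/6 · (6,7)% 2/5
Row 7: (7,1)@ 0/2 · (7,3)@ 1/3 · (7,5)% 1/3 · (7,6)% 2/4 · (7,7)@ 1/3
Sum over 35 particles: 1/3 + 2/5 + 1/5 + 3/4 + 0/2 + 2/5 + 4/8 + 5/8 + 4/6 + 3/4 + 0/1 + 2/5 + 3/7 + 1/7 + 4/5 + 2/5 + 2/6 + 1/2 + 2/3 + 2/3 + 3/5 + 1/6 + 3/5 + 1/5 + 2/4 + 3/6 + 1/4 + 1/3 + 2/6 + 2/5 + 0/2 + 1/3 + 1/3 + 2/4 + 1/3 = 4017/280; mean = 4017/280 ÷ 35 = 4017/9800 = 0.409897… → 0.410.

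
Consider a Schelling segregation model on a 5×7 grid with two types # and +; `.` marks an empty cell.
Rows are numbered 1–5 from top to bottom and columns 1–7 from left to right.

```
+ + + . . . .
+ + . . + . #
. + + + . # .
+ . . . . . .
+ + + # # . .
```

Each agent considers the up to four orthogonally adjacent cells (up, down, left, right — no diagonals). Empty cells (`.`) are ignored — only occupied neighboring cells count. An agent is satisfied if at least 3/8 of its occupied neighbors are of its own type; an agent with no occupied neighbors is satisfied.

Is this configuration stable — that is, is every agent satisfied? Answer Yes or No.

Row 1: (1,1)+ 2/2 ok · (1,2)+ 3/3 ok · (1,3)+ 1/1 ok
Row 2: (2,1)+ 2/2 ok · (2,2)+ 3/3 ok · (2,5)+ 0/0 ok · (2,7)# 0/0 ok
Row 3: (3,2)+ 2/2 ok · (3,3)+ 2/2 ok · (3,4)+ 1/1 ok · (3,6)# 0/0 ok
Row 4: (4,1)+ 1/1 ok
Row 5: (5,1)+ 2/2 ok · (5,2)+ 2/2 ok · (5,3)+ 1/2 ok · (5,4)# 1/2 ok · (5,5)# 1/1 ok
All meet the threshold, so the configuration is stable.

Yes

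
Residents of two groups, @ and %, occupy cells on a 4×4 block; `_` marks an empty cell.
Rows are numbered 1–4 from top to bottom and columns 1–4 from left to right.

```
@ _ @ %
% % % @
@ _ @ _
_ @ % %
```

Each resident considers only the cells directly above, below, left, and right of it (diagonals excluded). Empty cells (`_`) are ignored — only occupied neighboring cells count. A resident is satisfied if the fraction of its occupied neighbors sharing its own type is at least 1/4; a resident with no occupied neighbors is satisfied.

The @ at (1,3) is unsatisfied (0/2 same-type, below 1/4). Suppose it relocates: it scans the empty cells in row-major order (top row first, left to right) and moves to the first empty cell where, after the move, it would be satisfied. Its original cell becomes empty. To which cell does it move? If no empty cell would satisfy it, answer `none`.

(1,2)

Vacating (1,3). Empty cells in order:
  (1,2): 1/2 same-type → satisfied — stop here.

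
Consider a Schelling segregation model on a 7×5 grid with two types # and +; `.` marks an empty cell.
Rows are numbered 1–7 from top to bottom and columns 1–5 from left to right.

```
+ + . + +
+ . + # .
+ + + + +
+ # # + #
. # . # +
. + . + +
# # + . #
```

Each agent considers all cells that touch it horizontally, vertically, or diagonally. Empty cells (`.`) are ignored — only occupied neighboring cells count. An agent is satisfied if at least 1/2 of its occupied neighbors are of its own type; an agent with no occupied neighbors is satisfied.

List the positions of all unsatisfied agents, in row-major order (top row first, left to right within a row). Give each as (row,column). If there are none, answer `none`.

(2,4), (4,2), (4,3), (4,5), (5,4), (6,2), (7,2), (7,5)

(1,1)+ 2/2 satisfied
(1,2)+ 3/3 satisfied
(1,4)+ 2/3 satisfied
(1,5)+ 1/2 satisfied
(2,1)+ 4/4 satisfied
(2,3)+ 5/6 satisfied
(2,4)# 0/6 not
(3,1)+ 3/4 satisfied
(3,2)+ 5/7 satisfied
(3,3)+ 4/7 satisfied
(3,4)+ 4/7 satisfied
(3,5)+ 2/4 satisfied
(4,1)+ 2/4 satisfied
(4,2)# 2/6 not
(4,3)# 3/7 not
(4,4)+ 4/7 satisfied
(4,5)# 1/5 not
(5,2)# 2/4 satisfied
(5,4)# 2/6 not
(5,5)+ 3/5 satisfied
(6,2)+ 1/4 not
(6,4)+ 3/5 satisfied
(6,5)+ 2/4 satisfied
(7,1)# 1/2 satisfied
(7,2)# 1/3 not
(7,3)+ 2/3 satisfied
(7,5)# 0/2 not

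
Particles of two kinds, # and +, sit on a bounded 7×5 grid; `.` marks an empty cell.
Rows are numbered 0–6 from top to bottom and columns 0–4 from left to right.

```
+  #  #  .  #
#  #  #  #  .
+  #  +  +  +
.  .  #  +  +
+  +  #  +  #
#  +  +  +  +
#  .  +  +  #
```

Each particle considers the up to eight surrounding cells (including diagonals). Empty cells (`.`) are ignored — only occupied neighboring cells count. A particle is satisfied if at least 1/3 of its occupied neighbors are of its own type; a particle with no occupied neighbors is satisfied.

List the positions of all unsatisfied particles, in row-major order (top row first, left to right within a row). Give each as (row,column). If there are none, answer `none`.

Row 0: (0,0)+ 0/3 unhappy · (0,1)# 4/5 ok · (0,2)# 4/4 ok · (0,4)# 1/1 ok
Row 1: (1,0)# 3/5 ok · (1,1)# 5/8 ok · (1,2)# 5/7 ok · (1,3)# 3/6 ok
Row 2: (2,0)+ 0/3 unhappy · (2,1)# 4/6 ok · (2,2)+ 2/7 unhappy · (2,3)+ 4/7 ok · (2,4)+ 3/4 ok
Row 3: (3,2)# 2/7 unhappy · (3,3)+ 5/8 ok · (3,4)+ 4/5 ok
Row 4: (4,0)+ 2/3 ok · (4,1)+ 3/6 ok · (4,2)# 1/7 unhappy · (4,3)+ 5/8 ok · (4,4)# 0/5 unhappy
Row 5: (5,0)# 1/4 unhappy · (5,1)+ 4/7 ok · (5,2)+ 6/7 ok · (5,3)+ 5/8 ok · (5,4)+ 3/5 ok
Row 6: (6,0)# 1/2 ok · (6,2)+ 4/4 ok · (6,3)+ 4/5 ok · (6,4)# 0/3 unhappy

(0,0), (2,0), (2,2), (3,2), (4,2), (4,4), (5,0), (6,4)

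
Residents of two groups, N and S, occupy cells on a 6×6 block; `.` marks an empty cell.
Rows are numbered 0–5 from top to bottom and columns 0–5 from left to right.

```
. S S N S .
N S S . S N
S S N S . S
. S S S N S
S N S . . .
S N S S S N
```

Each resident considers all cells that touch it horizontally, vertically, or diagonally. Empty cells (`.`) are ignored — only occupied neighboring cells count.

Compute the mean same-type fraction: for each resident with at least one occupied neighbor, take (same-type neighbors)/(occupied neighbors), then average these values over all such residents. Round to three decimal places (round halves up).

Row 0: (0,1)S 3/4 · (0,2)S 3/4 · (0,3)N 0/4 · (0,4)S 1/3
Row 1: (1,0)N 0/4 · (1,1)S 5/7 · (1,2)S 5/7 · (1,4)S 3/5 · (1,5)N 0/3
Row 2: (2,0)S 3/4 · (2,1)S 5/7 · (2,2)N 0/7 · (2,3)S 4/6 · (2,5)S 2/4
Row 3: (3,1)S 5/7 · (3,2)S 5/7 · (3,3)S 3/5 · (3,4)N 0/4 · (3,5)S 1/2
Row 4: (4,0)S 2/4 · (4,1)N 1/7 · (4,2)S 5/7
Row 5: (5,0)S 1/3 · (5,1)N 1/5 · (5,2)S 2/4 · (5,3)S 3/3 · (5,4)S 1/2 · (5,5)N 0/1
Sum over 28 residents: 3/4 + 3/4 + 0/4 + 1/3 + 0/4 + 5/7 + 5/7 + 3/5 + 0/3 + 3/4 + 5/7 + 0/7 + 4/6 + 2/4 + 5/7 + 5/7 + 3/5 + 0/4 + 1/2 + 2/4 + 1/7 + 5/7 + 1/3 + 1/5 + 2/4 + 3/3 + 1/2 + 0/1 = 5423/420; mean = 5423/420 ÷ 28 = 5423/11760 = 0.461139… → 0.461.

0.461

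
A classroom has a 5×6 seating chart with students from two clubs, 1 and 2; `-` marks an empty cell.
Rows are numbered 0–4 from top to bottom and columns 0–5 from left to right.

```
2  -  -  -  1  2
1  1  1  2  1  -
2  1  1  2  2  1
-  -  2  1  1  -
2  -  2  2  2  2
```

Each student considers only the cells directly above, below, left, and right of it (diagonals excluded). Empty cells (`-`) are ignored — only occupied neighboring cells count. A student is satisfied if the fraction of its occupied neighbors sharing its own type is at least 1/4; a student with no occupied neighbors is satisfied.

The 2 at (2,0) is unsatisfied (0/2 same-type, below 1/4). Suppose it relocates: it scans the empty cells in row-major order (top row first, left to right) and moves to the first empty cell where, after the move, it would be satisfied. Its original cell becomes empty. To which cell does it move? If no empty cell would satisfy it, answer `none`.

(0,1)

Vacating (2,0). Empty cells in order:
  (0,1): 1/2 same-type → satisfied — stop here.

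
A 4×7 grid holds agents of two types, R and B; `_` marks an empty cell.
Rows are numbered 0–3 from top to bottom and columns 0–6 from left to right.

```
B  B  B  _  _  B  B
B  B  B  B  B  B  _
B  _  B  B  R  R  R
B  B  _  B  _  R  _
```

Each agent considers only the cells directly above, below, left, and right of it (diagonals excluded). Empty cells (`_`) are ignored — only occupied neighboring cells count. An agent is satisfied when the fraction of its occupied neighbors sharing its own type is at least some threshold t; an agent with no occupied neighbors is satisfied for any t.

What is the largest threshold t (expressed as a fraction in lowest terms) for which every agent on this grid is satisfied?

Row 0: (0,0)B 2/2 · (0,1)B 3/3 · (0,2)B 2/2 · (0,5)B 2/2 · (0,6)B 1/1
Row 1: (1,0)B 3/3 · (1,1)B 3/3 · (1,2)B 4/4 · (1,3)B 3/3 · (1,4)B 2/3 · (1,5)B 2/3
Row 2: (2,0)B 2/2 · (2,2)B 2/2 · (2,3)B 3/4 · (2,4)R 1/3 · (2,5)R 3/4 · (2,6)R 1/1
Row 3: (3,0)B 2/2 · (3,1)B 1/1 · (3,3)B 1/1 · (3,5)R 1/1
The smallest same-type fraction is 1/3 at (2,4), which reduces to 1/3. Any threshold above that leaves this agent unsatisfied.

1/3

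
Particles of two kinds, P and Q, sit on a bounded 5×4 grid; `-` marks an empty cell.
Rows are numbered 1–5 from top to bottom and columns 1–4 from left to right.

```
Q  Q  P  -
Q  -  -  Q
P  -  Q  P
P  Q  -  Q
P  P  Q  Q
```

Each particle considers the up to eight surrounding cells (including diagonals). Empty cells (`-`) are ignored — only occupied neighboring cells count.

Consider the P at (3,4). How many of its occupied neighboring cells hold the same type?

Occupied neighbors of (3,4): (2,4)=Q, (3,3)=Q, (4,4)=Q.
Same type (P): 0 of 3.

0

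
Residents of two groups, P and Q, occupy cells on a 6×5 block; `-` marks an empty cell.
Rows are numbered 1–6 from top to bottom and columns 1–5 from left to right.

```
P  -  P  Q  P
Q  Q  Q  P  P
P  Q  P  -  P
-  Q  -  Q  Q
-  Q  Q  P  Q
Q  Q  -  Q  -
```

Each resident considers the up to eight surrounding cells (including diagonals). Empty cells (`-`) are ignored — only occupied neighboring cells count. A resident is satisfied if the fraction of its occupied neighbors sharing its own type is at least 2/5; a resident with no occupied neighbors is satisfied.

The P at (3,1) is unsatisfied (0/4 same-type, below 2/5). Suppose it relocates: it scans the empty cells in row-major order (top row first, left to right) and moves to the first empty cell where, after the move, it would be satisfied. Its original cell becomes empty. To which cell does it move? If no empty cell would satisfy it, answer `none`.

Vacating (3,1). Empty cells in order:
  (1,2): 2/5 same-type → satisfied — stop here.

(1,2)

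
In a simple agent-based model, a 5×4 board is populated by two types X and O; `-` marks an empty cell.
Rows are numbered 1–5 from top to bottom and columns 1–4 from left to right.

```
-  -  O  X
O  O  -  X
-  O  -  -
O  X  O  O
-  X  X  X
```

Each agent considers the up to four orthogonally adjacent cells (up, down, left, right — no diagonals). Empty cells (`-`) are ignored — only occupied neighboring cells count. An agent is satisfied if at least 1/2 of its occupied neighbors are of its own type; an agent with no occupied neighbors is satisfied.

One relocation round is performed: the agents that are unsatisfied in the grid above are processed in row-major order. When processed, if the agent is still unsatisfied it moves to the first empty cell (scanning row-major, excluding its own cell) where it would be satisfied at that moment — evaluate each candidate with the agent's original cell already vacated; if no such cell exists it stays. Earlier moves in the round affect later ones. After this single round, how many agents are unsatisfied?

0

Initially unsatisfied (in order): (1,3), (4,1), (4,2), (4,3).
  (1,3) → (1,1).
  (4,1) → (1,2).
  (4,2) → (1,3).
  (4,3): now satisfied by earlier moves; stays.
Resulting grid:
O O X X
O O - X
- O - -
- - O O
- X X X
All satisfied now.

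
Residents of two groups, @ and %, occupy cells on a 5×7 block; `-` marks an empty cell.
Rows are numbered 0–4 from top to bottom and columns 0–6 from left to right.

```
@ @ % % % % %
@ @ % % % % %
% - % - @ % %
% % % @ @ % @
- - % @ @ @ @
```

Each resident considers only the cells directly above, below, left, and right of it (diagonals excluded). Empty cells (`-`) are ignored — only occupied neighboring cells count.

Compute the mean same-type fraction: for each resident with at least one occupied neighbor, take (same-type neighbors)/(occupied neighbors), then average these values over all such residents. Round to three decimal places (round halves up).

(0,0)@ 2/2
(0,1)@ 2/3
(0,2)% 2/3
(0,3)% 3/3
(0,4)% 3/3
(0,5)% 3/3
(0,6)% 2/2
(1,0)@ 2/3
(1,1)@ 2/3
(1,2)% 3/4
(1,3)% 3/3
(1,4)% 3/4
(1,5)% 4/4
(1,6)% 3/3
(2,0)% 1/2
(2,2)% 2/2
(2,4)@ 1/3
(2,5)% 3/4
(2,6)% 2/3
(3,0)% 2/2
(3,1)% 2/2
(3,2)% 3/4
(3,3)@ 2/3
(3,4)@ 3/4
(3,5)% 1/4
(3,6)@ 1/3
(4,2)% 1/2
(4,3)@ 2/3
(4,4)@ 3/3
(4,5)@ 2/3
(4,6)@ 2/2
Sum over 31 residents: 2/2 + 2/3 + 2/3 + 3/3 + 3/3 + 3/3 + 2/2 + 2/3 + 2/3 + 3/4 + 3/3 + 3/4 + 4/4 + 3/3 + 1/2 + 2/2 + 1/3 + 3/4 + 2/3 + 2/2 + 2/2 + 3/4 + 2/3 + 3/4 + 1/4 + 1/3 + 1/2 + 2/3 + 3/3 + 2/3 + 2/2 = 24; mean = 24 ÷ 31 = 24/31 = 0.774193… → 0.774.

0.774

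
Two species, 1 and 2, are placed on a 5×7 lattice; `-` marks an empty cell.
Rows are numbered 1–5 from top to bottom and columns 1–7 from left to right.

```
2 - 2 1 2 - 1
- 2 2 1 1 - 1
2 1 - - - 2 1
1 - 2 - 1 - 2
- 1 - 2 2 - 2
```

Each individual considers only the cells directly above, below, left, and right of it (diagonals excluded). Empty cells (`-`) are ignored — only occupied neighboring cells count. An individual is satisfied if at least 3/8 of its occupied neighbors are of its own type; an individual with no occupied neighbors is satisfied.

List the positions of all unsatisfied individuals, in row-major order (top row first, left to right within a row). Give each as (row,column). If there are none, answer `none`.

Row 1: (1,1)2 0/0 ✓ · (1,3)2 1/2 ✓ · (1,4)1 1/3 ✗ · (1,5)2 0/2 ✗ · (1,7)1 1/1 ✓
Row 2: (2,2)2 1/2 ✓ · (2,3)2 2/3 ✓ · (2,4)1 2/3 ✓ · (2,5)1 1/2 ✓ · (2,7)1 2/2 ✓
Row 3: (3,1)2 0/2 ✗ · (3,2)1 0/2 ✗ · (3,6)2 0/1 ✗ · (3,7)1 1/3 ✗
Row 4: (4,1)1 0/1 ✗ · (4,3)2 0/0 ✓ · (4,5)1 0/1 ✗ · (4,7)2 1/2 ✓
Row 5: (5,2)1 0/0 ✓ · (5,4)2 1/1 ✓ · (5,5)2 1/2 ✓ · (5,7)2 1/1 ✓

(1,4), (1,5), (3,1), (3,2), (3,6), (3,7), (4,1), (4,5)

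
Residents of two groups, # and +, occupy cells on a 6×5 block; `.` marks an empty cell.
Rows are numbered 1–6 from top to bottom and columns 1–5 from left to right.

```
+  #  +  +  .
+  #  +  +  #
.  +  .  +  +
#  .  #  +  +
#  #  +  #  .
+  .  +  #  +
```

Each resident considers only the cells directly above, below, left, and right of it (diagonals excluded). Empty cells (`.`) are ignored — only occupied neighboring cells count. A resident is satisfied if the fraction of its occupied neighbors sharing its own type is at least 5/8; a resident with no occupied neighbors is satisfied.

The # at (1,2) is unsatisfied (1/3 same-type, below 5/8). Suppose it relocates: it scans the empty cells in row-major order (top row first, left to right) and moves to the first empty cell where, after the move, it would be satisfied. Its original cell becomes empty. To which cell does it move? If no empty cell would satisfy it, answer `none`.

(4,2)

Vacating (1,2). Empty cells in order:
  (1,5): 1/2 same-type → still unsatisfied.
  (3,1): 1/3 same-type → still unsatisfied.
  (3,3): 1/4 same-type → still unsatisfied.
  (4,2): 3/4 same-type → satisfied — stop here.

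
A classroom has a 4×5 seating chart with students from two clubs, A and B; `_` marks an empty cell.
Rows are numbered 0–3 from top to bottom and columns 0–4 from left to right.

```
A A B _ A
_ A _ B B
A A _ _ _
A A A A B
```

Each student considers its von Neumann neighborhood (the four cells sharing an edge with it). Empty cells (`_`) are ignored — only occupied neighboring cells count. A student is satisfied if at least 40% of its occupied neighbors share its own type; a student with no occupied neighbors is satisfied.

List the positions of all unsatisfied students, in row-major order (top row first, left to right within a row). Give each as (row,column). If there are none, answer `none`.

Row 0: (0,0)A 1/1 ok · (0,1)A 2/3 ok · (0,2)B 0/1 unhappy · (0,4)A 0/1 unhappy
Row 1: (1,1)A 2/2 ok · (1,3)B 1/1 ok · (1,4)B 1/2 ok
Row 2: (2,0)A 2/2 ok · (2,1)A 3/3 ok
Row 3: (3,0)A 2/2 ok · (3,1)A 3/3 ok · (3,2)A 2/2 ok · (3,3)A 1/2 ok · (3,4)B 0/1 unhappy

(0,2), (0,4), (3,4)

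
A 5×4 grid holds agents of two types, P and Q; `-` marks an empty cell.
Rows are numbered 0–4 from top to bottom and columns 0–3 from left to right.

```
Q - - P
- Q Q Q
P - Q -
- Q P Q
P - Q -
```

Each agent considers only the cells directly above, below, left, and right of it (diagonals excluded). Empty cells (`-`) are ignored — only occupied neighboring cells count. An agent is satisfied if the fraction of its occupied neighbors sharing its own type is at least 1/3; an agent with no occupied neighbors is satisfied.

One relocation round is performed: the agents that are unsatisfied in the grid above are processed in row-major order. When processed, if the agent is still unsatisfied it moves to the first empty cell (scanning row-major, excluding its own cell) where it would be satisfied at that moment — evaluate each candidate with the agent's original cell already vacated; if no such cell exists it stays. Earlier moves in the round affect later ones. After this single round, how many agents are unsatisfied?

Initially unsatisfied (in order): (0,3), (3,1), (3,2), (3,3), (4,2).
  (0,3) → (1,0).
  (3,1) → (0,1).
  (3,2) → (2,1).
  (3,3): now satisfied by earlier moves; stays.
  (4,2): now satisfied by earlier moves; stays.
Resulting grid:
Q Q - -
P Q Q Q
P P Q -
- - - Q
P - Q -
All satisfied now.

0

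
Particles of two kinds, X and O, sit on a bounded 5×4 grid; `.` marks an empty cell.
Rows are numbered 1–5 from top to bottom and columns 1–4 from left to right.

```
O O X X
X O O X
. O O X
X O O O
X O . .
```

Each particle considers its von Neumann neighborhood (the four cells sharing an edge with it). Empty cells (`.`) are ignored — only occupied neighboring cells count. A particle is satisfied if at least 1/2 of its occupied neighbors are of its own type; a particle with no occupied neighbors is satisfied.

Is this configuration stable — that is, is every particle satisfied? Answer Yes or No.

No

Row 1: (1,1)O 1/2 satisfied · (1,2)O 2/3 satisfied · (1,3)X 1/3 not · (1,4)X 2/2 satisfied
Row 2: (2,1)X 0/2 not · (2,2)O 3/4 satisfied · (2,3)O 2/4 satisfied · (2,4)X 2/3 satisfied
Row 3: (3,2)O 3/3 satisfied · (3,3)O 3/4 satisfied · (3,4)X 1/3 not
Row 4: (4,1)X 1/2 satisfied · (4,2)O 3/4 satisfied · (4,3)O 3/3 satisfied · (4,4)O 1/2 satisfied
Row 5: (5,1)X 1/2 satisfied · (5,2)O 1/2 satisfied
For instance (1,3) has only 1/3 same-type neighbors, below 1/2.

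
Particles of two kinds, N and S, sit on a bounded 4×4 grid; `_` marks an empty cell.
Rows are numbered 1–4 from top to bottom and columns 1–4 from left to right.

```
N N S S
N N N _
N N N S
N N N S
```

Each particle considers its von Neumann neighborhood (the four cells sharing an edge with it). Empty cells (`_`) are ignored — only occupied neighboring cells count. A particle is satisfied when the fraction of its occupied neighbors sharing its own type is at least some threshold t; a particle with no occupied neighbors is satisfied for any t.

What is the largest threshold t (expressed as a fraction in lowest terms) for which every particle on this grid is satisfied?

1/3

(1,1)N 2/2
(1,2)N 2/3
(1,3)S 1/3
(1,4)S 1/1
(2,1)N 3/3
(2,2)N 4/4
(2,3)N 2/3
(3,1)N 3/3
(3,2)N 4/4
(3,3)N 3/4
(3,4)S 1/2
(4,1)N 2/2
(4,2)N 3/3
(4,3)N 2/3
(4,4)S 1/2
The smallest same-type fraction is 1/3 at (1,3), which reduces to 1/3. Any threshold above that leaves this particle unsatisfied.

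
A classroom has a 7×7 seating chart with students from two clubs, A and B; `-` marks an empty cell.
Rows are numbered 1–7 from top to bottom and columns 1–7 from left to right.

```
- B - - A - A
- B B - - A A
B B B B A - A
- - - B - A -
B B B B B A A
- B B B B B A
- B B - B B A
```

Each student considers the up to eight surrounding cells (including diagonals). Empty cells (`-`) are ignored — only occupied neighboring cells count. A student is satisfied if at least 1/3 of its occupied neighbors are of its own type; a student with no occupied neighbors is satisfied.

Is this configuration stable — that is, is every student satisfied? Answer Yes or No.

Yes

Row 1: (1,2)B 2/2 satisfied · (1,5)A 1/1 satisfied · (1,7)A 2/2 satisfied
Row 2: (2,2)B 5/5 satisfied · (2,3)B 5/5 satisfied · (2,6)A 5/5 satisfied · (2,7)A 3/3 satisfied
Row 3: (3,1)B 2/2 satisfied · (3,2)B 4/4 satisfied · (3,3)B 5/5 satisfied · (3,4)B 3/4 satisfied · (3,5)A 2/4 satisfied · (3,7)A 3/3 satisfied
Row 4: (4,4)B 5/6 satisfied · (4,6)A 4/5 satisfied
Row 5: (5,1)B 2/2 satisfied · (5,2)B 4/4 satisfied · (5,3)B 6/6 satisfied · (5,4)B 6/6 satisfied · (5,5)B 5/7 satisfied · (5,6)A 3/6 satisfied · (5,7)A 3/4 satisfied
Row 6: (6,2)B 6/6 satisfied · (6,3)B 7/7 satisfied · (6,4)B 7/7 satisfied · (6,5)B 6/7 satisfied · (6,6)B 4/8 satisfied · (6,7)A 3/5 satisfied
Row 7: (7,2)B 3/3 satisfied · (7,3)B 4/4 satisfied · (7,5)B 4/4 satisfied · (7,6)B 3/5 satisfied · (7,7)A 1/3 satisfied
All meet the threshold, so the configuration is stable.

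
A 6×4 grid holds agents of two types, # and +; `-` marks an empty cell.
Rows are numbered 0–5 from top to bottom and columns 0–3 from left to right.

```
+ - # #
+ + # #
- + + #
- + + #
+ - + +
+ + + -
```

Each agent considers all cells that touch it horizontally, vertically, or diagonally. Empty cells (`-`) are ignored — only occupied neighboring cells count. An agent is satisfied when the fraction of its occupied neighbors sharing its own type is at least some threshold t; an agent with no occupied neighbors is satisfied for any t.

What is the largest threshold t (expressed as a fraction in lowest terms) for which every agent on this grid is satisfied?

Row 0: (0,0)+ 2/2 · (0,2)# 3/4 · (0,3)# 3/3
Row 1: (1,0)+ 3/3 · (1,1)+ 4/6 · (1,2)# 4/7 · (1,3)# 4/5
Row 2: (2,1)+ 5/6 · (2,2)+ 4/8 · (2,3)# 3/5
Row 3: (3,1)+ 5/5 · (3,2)+ 5/7 · (3,3)# 1/5
Row 4: (4,0)+ 3/3 · (4,2)+ 5/6 · (4,3)+ 3/4
Row 5: (5,0)+ 2/2 · (5,1)+ 4/4 · (5,2)+ 3/3
The smallest same-type fraction is 1/5 at (3,3), which reduces to 1/5. Any threshold above that leaves this agent unsatisfied.

1/5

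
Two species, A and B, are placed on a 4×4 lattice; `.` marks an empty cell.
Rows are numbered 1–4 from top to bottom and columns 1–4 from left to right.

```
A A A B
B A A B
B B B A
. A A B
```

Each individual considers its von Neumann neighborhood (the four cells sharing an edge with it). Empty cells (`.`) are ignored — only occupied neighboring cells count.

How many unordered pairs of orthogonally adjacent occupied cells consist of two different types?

Scan each occupied cell's neighbors to the right and below so each pair is counted once.
From row 1: 2 unlike of 7 pairs (running 2/7).
From row 2: 5 unlike of 7 pairs (running 7/14).
From row 3: 4 unlike of 6 pairs (running 11/20).
From row 4: 1 unlike of 2 pairs (running 12/22).
Total adjacent occupied pairs: 22; unlike-type pairs: 12.

12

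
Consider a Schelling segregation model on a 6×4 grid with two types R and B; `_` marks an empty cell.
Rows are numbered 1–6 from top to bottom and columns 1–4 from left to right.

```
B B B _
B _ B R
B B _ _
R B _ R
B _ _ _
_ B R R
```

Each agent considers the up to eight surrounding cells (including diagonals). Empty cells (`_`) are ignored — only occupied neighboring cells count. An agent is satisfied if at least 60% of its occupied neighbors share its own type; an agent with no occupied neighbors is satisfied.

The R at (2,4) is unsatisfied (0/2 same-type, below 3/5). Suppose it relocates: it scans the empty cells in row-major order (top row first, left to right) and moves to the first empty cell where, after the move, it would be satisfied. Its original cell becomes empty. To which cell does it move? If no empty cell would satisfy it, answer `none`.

(5,3)

Vacating (2,4). Empty cells in order:
  (1,4): 0/2 same-type → still unsatisfied.
  (2,2): 0/7 same-type → still unsatisfied.
  (3,3): 1/4 same-type → still unsatisfied.
  (3,4): 1/2 same-type → still unsatisfied.
  (4,3): 1/3 same-type → still unsatisfied.
  (5,2): 2/5 same-type → still unsatisfied.
  (5,3): 3/5 same-type → satisfied — stop here.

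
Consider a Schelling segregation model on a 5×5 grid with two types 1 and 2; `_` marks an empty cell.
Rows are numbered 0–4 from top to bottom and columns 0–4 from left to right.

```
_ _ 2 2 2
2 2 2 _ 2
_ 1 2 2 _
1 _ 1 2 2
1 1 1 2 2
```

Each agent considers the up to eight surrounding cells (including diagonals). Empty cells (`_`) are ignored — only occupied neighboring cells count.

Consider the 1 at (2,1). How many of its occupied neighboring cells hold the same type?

2

Occupied neighbors of (2,1): (1,0)=2, (1,1)=2, (1,2)=2, (2,2)=2, (3,0)=1, (3,2)=1.
Same type (1): 2 of 6.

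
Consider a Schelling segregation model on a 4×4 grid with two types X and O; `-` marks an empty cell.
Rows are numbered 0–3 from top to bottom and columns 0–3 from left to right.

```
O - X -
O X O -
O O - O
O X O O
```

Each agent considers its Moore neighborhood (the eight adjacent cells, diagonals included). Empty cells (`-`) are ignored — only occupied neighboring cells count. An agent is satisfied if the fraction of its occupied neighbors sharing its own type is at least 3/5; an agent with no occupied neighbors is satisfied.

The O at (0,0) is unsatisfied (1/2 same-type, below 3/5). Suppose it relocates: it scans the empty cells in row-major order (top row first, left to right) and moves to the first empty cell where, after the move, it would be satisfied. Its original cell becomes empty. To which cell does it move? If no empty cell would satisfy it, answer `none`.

Vacating (0,0). Empty cells in order:
  (0,1): 2/4 same-type → still unsatisfied.
  (0,3): 1/2 same-type → still unsatisfied.
  (1,3): 2/3 same-type → satisfied — stop here.

(1,3)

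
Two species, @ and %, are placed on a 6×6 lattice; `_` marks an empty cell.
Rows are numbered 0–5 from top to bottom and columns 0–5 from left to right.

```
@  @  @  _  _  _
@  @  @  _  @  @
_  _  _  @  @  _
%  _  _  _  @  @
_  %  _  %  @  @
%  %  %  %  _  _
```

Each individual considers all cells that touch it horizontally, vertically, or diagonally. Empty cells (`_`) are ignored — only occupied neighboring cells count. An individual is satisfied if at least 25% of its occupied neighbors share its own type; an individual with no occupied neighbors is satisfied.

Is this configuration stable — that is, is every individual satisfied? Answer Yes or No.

Yes

Row 0: (0,0)@ 3/3 satisfied · (0,1)@ 5/5 satisfied · (0,2)@ 3/3 satisfied
Row 1: (1,0)@ 3/3 satisfied · (1,1)@ 5/5 satisfied · (1,2)@ 4/4 satisfied · (1,4)@ 3/3 satisfied · (1,5)@ 2/2 satisfied
Row 2: (2,3)@ 4/4 satisfied · (2,4)@ 5/5 satisfied
Row 3: (3,0)% 1/1 satisfied · (3,4)@ 5/6 satisfied · (3,5)@ 4/4 satisfied
Row 4: (4,1)% 4/4 satisfied · (4,3)% 2/4 satisfied · (4,4)@ 3/5 satisfied · (4,5)@ 3/3 satisfied
Row 5: (5,0)% 2/2 satisfied · (5,1)% 3/3 satisfied · (5,2)% 4/4 satisfied · (5,3)% 2/3 satisfied
All meet the threshold, so the configuration is stable.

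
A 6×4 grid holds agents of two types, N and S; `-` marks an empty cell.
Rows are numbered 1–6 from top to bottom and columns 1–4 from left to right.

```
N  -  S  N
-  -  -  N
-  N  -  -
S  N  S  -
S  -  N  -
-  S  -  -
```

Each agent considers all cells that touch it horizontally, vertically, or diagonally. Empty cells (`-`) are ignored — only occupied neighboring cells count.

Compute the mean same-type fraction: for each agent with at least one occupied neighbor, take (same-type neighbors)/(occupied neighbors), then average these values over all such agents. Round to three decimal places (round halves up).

0.357

(1,1)N — no occupied neighbors
(1,3)S 0/2
(1,4)N 1/2
(2,4)N 1/2
(3,2)N 1/3
(4,1)S 1/3
(4,2)N 2/5
(4,3)S 0/3
(5,1)S 2/3
(5,3)N 1/3
(6,2)S 1/2
Sum over 10 agents: 0/2 + 1/2 + 1/2 + 1/3 + 1/3 + 2/5 + 0/3 + 2/3 + 1/3 + 1/2 = 107/30; mean = 107/30 ÷ 10 = 107/300 = 0.356666… → 0.357.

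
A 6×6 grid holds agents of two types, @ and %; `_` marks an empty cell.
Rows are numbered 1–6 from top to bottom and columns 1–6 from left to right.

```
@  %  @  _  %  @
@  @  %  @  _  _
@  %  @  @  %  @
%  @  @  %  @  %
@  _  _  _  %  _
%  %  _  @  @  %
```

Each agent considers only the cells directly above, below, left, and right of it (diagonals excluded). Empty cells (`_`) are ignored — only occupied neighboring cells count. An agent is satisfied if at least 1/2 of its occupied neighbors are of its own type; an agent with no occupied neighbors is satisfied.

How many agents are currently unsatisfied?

(1,1)@ 1/2 ✓
(1,2)% 0/3 ✗
(1,3)@ 0/2 ✗
(1,5)% 0/1 ✗
(1,6)@ 0/1 ✗
(2,1)@ 3/3 ✓
(2,2)@ 1/4 ✗
(2,3)% 0/4 ✗
(2,4)@ 1/2 ✓
(3,1)@ 1/3 ✗
(3,2)% 0/4 ✗
(3,3)@ 2/4 ✓
(3,4)@ 2/4 ✓
(3,5)% 0/3 ✗
(3,6)@ 0/2 ✗
(4,1)% 0/3 ✗
(4,2)@ 1/3 ✗
(4,3)@ 2/3 ✓
(4,4)% 0/3 ✗
(4,5)@ 0/4 ✗
(4,6)% 0/2 ✗
(5,1)@ 0/2 ✗
(5,5)% 0/2 ✗
(6,1)% 1/2 ✓
(6,2)% 1/1 ✓
(6,4)@ 1/1 ✓
(6,5)@ 1/3 ✗
(6,6)% 0/1 ✗
Unsatisfied: (1,2), (1,3), (1,5), (1,6), (2,2), (2,3), (3,1), (3,2), (3,5), (3,6), (4,1), (4,2), (4,4), (4,5), (4,6), (5,1), (5,5), (6,5), (6,6) — 19 in total.

19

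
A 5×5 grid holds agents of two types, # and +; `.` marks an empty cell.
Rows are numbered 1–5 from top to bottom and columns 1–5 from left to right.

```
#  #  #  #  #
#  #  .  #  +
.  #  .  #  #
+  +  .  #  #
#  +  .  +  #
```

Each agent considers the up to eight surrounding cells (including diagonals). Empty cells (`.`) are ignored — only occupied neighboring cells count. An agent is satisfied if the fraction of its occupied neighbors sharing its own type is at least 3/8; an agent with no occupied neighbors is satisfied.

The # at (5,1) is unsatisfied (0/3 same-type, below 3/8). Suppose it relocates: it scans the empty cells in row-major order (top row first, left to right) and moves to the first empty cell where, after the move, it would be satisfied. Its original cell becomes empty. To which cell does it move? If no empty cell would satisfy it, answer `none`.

(2,3)

Vacating (5,1). Empty cells in order:
  (2,3): 7/7 same-type → satisfied — stop here.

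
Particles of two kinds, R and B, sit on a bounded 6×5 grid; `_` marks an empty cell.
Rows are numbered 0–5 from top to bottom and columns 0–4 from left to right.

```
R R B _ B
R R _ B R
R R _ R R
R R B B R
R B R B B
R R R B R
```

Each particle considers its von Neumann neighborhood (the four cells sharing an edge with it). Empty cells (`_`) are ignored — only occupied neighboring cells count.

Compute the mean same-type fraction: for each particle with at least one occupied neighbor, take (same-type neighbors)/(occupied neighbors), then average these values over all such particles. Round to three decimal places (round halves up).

Row 0: (0,0)R 2/2 · (0,1)R 2/3 · (0,2)B 0/1 · (0,4)B 0/1
Row 1: (1,0)R 3/3 · (1,1)R 3/3 · (1,3)B 0/2 · (1,4)R 1/3
Row 2: (2,0)R 3/3 · (2,1)R 3/3 · (2,3)R 1/3 · (2,4)R 3/3
Row 3: (3,0)R 3/3 · (3,1)R 2/4 · (3,2)B 1/3 · (3,3)B 2/4 · (3,4)R 1/3
Row 4: (4,0)R 2/3 · (4,1)B 0/4 · (4,2)R 1/4 · (4,3)B 3/4 · (4,4)B 1/3
Row 5: (5,0)R 2/2 · (5,1)R 2/3 · (5,2)R 2/3 · (5,3)B 1/3 · (5,4)R 0/2
Sum over 27 particles: 2/2 + 2/3 + 0/1 + 0/1 + 3/3 + 3/3 + 0/2 + 1/3 + 3/3 + 3/3 + 1/3 + 3/3 + 3/3 + 2/4 + 1/3 + 2/4 + 1/3 + 2/3 + 0/4 + 1/4 + 3/4 + 1/3 + 2/2 + 2/3 + 2/3 + 1/3 + 0/2 = 44/3; mean = 44/3 ÷ 27 = 44/81 = 0.543209… → 0.543.

0.543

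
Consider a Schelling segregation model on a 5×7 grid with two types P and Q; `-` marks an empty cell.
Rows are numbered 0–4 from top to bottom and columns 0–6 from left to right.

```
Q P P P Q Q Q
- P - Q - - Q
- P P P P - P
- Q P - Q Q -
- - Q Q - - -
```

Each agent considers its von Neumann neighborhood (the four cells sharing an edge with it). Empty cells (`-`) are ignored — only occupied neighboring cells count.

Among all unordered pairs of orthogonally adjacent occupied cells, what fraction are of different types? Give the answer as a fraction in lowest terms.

9/22

Scan each occupied cell's neighbors to the right and below so each pair is counted once.
Row 0: Q(0,0)–P(0,1)≠ P(0,1)–P(0,2)= P(0,1)–P(1,1)= P(0,2)–P(0,3)= P(0,3)–Q(0,4)≠ P(0,3)–Q(1,3)≠ Q(0,4)–Q(0,5)= Q(0,5)–Q(0,6)= Q(0,6)–Q(1,6)=  → 3/9 unlike.
Row 1: P(1,1)–P(2,1)= Q(1,3)–P(2,3)≠ Q(1,6)–P(2,6)≠  → 2/3 unlike.
Row 2: P(2,1)–P(2,2)= P(2,1)–Q(3,1)≠ P(2,2)–P(2,3)= P(2,2)–P(3,2)= P(2,3)–P(2,4)= P(2,4)–Q(3,4)≠  → 2/6 unlike.
Row 3: Q(3,1)–P(3,2)≠ P(3,2)–Q(4,2)≠ Q(3,4)–Q(3,5)=  → 2/3 unlike.
Row 4: Q(4,2)–Q(4,3)=  → 0/1 unlike.
Total adjacent occupied pairs: 22; unlike-type pairs: 9.
9/22 is already in lowest terms.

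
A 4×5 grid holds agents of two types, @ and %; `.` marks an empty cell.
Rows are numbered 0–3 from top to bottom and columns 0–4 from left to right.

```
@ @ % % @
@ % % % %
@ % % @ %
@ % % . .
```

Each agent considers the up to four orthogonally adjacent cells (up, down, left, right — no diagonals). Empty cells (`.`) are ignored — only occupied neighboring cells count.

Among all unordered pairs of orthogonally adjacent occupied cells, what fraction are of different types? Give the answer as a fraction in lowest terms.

Scan each occupied cell's neighbors to the right and below so each pair is counted once.
From row 0: 4 unlike of 9 pairs (running 4/9).
From row 1: 2 unlike of 9 pairs (running 6/18).
From row 2: 3 unlike of 7 pairs (running 9/25).
From row 3: 1 unlike of 2 pairs (running 10/27).
Total adjacent occupied pairs: 27; unlike-type pairs: 10.
10/27 is already in lowest terms.

10/27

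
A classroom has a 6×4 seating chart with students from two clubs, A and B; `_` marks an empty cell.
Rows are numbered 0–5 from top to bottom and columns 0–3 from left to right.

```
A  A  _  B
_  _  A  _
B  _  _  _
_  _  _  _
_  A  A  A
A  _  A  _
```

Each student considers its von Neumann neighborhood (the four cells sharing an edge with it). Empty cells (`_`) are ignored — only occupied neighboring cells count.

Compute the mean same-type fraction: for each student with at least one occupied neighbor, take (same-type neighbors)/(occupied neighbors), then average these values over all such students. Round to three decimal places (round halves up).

(0,0)A 1/1
(0,1)A 1/1
(0,3)B — no occupied neighbors
(1,2)A — no occupied neighbors
(2,0)B — no occupied neighbors
(4,1)A 1/1
(4,2)A 3/3
(4,3)A 1/1
(5,0)A — no occupied neighbors
(5,2)A 1/1
Sum over 6 students: 1/1 + 1/1 + 1/1 + 3/3 + 1/1 + 1/1 = 6; mean = 6 ÷ 6 = 1 = 1.0 → 1.000.

1.000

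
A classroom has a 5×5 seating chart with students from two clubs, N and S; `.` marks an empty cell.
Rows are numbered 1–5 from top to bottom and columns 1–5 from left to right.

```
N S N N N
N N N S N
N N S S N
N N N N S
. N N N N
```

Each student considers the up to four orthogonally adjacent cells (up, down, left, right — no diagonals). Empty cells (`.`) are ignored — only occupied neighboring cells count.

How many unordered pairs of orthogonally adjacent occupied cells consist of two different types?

Scan each occupied cell's neighbors to the right and below so each pair is counted once.
From row 1: 4 unlike of 9 pairs (running 4/9).
From row 2: 3 unlike of 9 pairs (running 7/18).
From row 3: 5 unlike of 9 pairs (running 12/27).
From row 4: 2 unlike of 8 pairs (running 14/35).
From row 5: 0 unlike of 3 pairs (running 14/38).
Total adjacent occupied pairs: 38; unlike-type pairs: 14.

14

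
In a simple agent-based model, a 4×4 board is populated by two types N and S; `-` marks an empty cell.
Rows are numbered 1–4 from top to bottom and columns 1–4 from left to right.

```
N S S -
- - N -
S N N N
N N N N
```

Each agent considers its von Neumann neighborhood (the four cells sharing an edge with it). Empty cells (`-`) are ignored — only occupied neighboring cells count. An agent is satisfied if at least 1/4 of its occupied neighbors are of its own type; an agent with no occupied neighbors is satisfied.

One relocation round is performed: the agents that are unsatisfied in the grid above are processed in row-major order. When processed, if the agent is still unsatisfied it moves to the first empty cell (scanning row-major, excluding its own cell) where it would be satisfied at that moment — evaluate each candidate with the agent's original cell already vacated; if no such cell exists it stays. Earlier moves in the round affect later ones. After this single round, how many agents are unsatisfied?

Initially unsatisfied (in order): (1,1), (3,1).
  (1,1) → (2,2).
  (3,1) → (1,1).
Resulting grid:
S S S -
- N N -
- N N N
N N N N
All satisfied now.

0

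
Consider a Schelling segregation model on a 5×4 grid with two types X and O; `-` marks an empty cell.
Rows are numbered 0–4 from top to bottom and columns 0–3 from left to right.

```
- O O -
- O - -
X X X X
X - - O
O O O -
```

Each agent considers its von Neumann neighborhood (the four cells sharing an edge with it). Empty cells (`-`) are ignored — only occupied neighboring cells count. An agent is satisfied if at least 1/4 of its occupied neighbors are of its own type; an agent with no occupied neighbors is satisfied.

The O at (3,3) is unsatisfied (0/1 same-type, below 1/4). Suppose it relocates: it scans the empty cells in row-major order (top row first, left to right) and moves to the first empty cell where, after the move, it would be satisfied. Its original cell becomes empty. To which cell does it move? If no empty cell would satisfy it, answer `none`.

Vacating (3,3). Empty cells in order:
  (0,0): 1/1 same-type → satisfied — stop here.

(0,0)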